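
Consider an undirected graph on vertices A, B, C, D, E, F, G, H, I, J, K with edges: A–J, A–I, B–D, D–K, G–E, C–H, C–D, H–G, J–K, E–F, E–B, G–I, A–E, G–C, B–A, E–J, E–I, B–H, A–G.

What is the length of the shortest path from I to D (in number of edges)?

3

Distance 0: I.
Distance 1: A, E, G.
Distance 2: B, C, F, H, J.
Distance 3: D, K — contains D.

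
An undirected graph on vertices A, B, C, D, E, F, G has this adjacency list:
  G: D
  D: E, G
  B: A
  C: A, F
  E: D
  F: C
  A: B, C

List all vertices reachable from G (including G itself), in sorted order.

Start at G.
Its neighbours: D.
Then their neighbours: E.
Nothing further is reachable.

D, E, G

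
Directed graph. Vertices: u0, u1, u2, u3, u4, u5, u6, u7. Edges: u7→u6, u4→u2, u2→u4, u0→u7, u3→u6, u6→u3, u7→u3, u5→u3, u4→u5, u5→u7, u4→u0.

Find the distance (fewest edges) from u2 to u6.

4

Distance 0: u2.
Distance 1: u4.
Distance 2: u0, u5.
Distance 3: u3, u7.
Distance 4: u6 — contains u6.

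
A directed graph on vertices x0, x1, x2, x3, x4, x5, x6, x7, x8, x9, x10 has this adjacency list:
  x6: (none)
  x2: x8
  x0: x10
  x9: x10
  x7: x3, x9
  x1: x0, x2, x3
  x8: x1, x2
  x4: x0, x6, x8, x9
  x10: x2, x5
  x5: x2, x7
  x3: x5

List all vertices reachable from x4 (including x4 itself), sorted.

x0, x1, x2, x3, x4, x5, x6, x7, x8, x9, x10

Start at x4.
Its neighbours: x0, x6, x8, x9.
Then their neighbours: x1, x2, x10.
Then next layer: x3, x5.
Then next layer: x7.
Every vertex is now reached.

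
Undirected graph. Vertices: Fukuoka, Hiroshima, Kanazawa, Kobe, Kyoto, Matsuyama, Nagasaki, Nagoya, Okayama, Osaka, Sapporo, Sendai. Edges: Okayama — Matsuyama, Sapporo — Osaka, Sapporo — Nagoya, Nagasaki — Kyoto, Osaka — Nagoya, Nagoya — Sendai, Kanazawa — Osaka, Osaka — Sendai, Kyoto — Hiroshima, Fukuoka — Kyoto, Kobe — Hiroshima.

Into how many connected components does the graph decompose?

3

From Fukuoka: component {Fukuoka, Hiroshima, Kobe, Kyoto, Nagasaki}.
From Kanazawa: component {Kanazawa, Nagoya, Osaka, Sapporo, Sendai}.
From Matsuyama: component {Matsuyama, Okayama}.
That's 3 components.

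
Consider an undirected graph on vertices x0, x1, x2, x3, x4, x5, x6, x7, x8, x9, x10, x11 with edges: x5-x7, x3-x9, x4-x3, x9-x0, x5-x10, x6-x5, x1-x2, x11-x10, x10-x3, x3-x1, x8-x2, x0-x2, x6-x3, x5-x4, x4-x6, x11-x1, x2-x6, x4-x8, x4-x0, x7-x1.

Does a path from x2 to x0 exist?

Yes

Explore from x2.
Distance 1: reach x0, x1, x6, x8.
Found x0.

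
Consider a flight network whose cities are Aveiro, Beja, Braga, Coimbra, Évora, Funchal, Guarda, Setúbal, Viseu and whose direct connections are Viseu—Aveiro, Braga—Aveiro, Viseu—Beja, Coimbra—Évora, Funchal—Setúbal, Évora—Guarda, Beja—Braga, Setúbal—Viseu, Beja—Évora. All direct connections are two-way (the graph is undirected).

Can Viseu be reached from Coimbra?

Yes

Explore from Coimbra.
Distance 1: reach Évora.
Distance 2: reach Beja, Guarda.
Distance 3: reach Braga, Viseu.
Found Viseu.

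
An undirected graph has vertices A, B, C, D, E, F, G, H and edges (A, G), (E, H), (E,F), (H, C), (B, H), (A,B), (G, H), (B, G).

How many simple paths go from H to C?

1

H–C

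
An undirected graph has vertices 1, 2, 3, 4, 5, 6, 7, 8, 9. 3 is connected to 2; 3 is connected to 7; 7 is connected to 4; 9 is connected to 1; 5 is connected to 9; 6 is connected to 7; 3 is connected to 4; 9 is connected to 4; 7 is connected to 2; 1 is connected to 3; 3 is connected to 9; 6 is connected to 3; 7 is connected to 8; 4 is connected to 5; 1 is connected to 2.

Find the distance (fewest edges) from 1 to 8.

3

Distance 0: 1.
Distance 1: 2, 3, 9.
Distance 2: 4, 5, 6, 7.
Distance 3: 8 — contains 8.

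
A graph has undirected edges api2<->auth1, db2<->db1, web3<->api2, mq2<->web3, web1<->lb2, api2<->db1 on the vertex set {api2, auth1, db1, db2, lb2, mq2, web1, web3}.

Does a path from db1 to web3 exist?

Yes

Explore from db1.
Distance 1: reach api2, db2.
Distance 2: reach auth1, web3.
Found web3.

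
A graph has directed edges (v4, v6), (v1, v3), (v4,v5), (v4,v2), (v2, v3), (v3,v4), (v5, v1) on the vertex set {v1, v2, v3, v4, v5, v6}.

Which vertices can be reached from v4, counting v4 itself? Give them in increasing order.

Start at v4.
Its neighbours: v2, v5, v6.
Then their neighbours: v1, v3.
Every vertex is now reached.

v1, v2, v3, v4, v5, v6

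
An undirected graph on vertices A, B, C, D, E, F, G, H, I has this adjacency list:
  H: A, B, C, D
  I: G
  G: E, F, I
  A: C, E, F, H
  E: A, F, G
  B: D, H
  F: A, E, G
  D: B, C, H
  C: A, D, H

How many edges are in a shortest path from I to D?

Distance 0: I.
Distance 1: G.
Distance 2: E, F.
Distance 3: A.
Distance 4: C, H.
Distance 5: B, D — contains D.

5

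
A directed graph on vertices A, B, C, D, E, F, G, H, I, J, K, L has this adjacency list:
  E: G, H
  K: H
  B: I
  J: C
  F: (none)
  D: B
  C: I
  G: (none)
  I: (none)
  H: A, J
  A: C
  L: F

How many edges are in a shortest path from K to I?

Distance 0: K.
Distance 1: H.
Distance 2: A, J.
Distance 3: C.
Distance 4: I — contains I.

4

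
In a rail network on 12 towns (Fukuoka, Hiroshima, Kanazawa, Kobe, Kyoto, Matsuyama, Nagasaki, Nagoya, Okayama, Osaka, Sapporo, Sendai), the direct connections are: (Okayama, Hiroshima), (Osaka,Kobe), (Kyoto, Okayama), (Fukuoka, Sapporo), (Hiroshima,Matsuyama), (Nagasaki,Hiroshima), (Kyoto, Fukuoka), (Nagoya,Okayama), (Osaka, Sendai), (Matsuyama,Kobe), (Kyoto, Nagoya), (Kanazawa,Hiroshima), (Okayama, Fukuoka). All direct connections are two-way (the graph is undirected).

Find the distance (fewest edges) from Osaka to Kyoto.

Distance 0: Osaka.
Distance 1: Kobe, Sendai.
Distance 2: Matsuyama.
Distance 3: Hiroshima.
Distance 4: Kanazawa, Nagasaki, Okayama.
Distance 5: Fukuoka, Kyoto, Nagoya — contains Kyoto.

5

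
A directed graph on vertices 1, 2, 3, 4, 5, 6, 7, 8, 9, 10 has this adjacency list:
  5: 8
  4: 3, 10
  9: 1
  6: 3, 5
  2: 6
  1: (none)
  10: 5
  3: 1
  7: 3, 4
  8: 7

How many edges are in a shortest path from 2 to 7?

Distance 0: 2.
Distance 1: 6.
Distance 2: 3, 5.
Distance 3: 1, 8.
Distance 4: 7 — contains 7.

4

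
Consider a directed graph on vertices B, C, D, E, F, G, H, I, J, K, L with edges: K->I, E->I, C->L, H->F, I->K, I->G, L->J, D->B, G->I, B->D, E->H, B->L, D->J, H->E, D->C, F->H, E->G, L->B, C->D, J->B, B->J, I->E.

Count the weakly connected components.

From B: component {B, C, D, J, L}.
From E: component {E, F, G, H, I, K}.
That's 2 components.

2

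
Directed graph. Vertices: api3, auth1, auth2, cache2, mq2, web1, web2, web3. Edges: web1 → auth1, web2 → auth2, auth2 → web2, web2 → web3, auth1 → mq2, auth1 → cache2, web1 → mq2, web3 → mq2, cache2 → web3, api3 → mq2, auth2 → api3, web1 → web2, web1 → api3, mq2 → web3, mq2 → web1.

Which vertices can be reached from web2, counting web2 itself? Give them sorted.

Start at web2.
Its neighbours: auth2, web3.
Then their neighbours: api3, mq2.
Then next layer: web1.
Then next layer: auth1.
Then next layer: cache2.
Every vertex is now reached.

api3, auth1, auth2, cache2, mq2, web1, web2, web3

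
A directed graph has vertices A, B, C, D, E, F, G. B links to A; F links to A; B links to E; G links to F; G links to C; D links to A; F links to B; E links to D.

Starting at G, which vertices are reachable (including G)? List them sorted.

A, B, C, D, E, F, G

Start at G.
Its neighbours: C, F.
Then their neighbours: A, B.
Then next layer: E.
Then next layer: D.
Every vertex is now reached.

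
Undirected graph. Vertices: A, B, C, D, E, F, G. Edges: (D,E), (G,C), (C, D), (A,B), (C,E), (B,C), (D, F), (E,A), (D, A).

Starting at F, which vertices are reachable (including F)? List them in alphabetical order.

A, B, C, D, E, F, G

Start at F.
Its neighbours: D.
Then their neighbours: A, C, E.
Then next layer: B, G.
Every vertex is now reached.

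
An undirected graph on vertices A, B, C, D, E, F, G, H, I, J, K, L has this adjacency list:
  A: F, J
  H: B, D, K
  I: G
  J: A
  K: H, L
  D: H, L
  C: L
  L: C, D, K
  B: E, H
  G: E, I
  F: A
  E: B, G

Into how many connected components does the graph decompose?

From A: component {A, F, J}.
From B: component {B, C, D, E, G, H, I, K, L}.
That's 2 components.

2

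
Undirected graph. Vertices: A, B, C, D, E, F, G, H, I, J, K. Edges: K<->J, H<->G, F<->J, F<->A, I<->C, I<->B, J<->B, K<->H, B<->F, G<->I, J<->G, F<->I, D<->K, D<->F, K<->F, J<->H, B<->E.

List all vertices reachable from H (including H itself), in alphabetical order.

A, B, C, D, E, F, G, H, I, J, K

Start at H.
Its neighbours: G, J, K.
Then their neighbours: B, D, F, I.
Then next layer: A, C, E.
Every vertex is now reached.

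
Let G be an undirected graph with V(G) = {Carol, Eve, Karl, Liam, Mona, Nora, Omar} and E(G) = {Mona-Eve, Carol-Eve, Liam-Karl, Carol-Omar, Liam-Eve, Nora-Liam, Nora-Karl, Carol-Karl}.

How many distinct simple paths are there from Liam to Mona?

Liam–Eve–Mona
Liam–Karl–Carol–Eve–Mona
Liam–Nora–Karl–Carol–Eve–Mona

3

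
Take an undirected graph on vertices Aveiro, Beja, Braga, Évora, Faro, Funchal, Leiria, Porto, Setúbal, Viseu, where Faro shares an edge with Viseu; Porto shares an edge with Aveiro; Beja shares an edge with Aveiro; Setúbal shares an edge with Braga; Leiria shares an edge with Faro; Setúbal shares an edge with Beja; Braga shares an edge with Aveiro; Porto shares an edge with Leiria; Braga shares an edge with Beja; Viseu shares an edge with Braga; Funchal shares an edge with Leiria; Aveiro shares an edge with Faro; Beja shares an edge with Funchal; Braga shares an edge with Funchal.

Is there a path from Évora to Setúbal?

No

Évora has no edges, so nothing is reachable from it.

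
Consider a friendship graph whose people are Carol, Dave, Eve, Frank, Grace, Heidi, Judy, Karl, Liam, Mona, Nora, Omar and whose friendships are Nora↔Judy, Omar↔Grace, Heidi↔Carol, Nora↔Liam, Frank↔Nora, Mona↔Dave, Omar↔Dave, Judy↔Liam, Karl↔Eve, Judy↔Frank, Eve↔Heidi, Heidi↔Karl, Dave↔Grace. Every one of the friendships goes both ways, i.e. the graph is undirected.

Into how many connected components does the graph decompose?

3

From Carol: component {Carol, Eve, Heidi, Karl}.
From Dave: component {Dave, Grace, Mona, Omar}.
From Frank: component {Frank, Judy, Liam, Nora}.
That's 3 components.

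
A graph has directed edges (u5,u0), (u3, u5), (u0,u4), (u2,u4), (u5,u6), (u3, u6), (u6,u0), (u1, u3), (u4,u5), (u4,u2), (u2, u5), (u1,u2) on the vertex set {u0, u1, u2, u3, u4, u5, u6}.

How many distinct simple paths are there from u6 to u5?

2

u6→u0→u4→u2→u5
u6→u0→u4→u5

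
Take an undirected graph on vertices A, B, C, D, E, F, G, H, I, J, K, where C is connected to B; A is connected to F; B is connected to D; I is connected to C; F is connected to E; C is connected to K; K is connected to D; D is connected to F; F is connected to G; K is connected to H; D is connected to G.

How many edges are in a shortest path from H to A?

Distance 0: H.
Distance 1: K.
Distance 2: C, D.
Distance 3: B, F, G, I.
Distance 4: A, E — contains A.

4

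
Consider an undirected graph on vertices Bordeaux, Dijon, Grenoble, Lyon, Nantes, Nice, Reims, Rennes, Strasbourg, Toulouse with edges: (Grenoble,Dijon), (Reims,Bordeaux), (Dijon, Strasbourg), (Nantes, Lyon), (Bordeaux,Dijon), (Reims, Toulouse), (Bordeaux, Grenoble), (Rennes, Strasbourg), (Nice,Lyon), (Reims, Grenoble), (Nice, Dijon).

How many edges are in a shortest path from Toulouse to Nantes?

Distance 0: Toulouse.
Distance 1: Reims.
Distance 2: Bordeaux, Grenoble.
Distance 3: Dijon.
Distance 4: Nice, Strasbourg.
Distance 5: Lyon, Rennes.
Distance 6: Nantes — contains Nantes.

6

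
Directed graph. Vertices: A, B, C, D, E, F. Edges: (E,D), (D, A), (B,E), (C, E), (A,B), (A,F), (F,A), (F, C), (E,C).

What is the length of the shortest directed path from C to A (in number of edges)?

Distance 0: C.
Distance 1: E.
Distance 2: D.
Distance 3: A — contains A.

3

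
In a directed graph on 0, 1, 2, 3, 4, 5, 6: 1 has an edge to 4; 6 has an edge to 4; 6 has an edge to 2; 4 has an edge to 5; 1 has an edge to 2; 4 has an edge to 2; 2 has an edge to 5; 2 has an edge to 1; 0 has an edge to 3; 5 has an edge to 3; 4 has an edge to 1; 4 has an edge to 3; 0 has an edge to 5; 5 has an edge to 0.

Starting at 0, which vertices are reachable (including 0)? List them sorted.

0, 3, 5

Start at 0.
Its neighbours: 3, 5.
Nothing further is reachable.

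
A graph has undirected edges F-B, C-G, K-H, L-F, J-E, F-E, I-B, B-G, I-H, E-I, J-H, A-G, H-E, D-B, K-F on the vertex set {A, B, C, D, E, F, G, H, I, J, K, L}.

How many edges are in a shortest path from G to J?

Distance 0: G.
Distance 1: A, B, C.
Distance 2: D, F, I.
Distance 3: E, H, K, L.
Distance 4: J — contains J.

4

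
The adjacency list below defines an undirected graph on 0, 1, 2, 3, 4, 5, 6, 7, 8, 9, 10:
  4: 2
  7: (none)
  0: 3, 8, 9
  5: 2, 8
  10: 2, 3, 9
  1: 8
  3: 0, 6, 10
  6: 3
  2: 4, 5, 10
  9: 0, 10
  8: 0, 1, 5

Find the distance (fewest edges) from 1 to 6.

4

Distance 0: 1.
Distance 1: 8.
Distance 2: 0, 5.
Distance 3: 2, 3, 9.
Distance 4: 4, 6, 10 — contains 6.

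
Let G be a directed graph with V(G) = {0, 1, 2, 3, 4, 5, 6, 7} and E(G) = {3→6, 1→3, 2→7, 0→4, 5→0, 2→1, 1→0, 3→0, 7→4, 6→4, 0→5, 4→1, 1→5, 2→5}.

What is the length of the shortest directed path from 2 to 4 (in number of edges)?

Distance 0: 2.
Distance 1: 1, 5, 7.
Distance 2: 0, 3, 4 — contains 4.

2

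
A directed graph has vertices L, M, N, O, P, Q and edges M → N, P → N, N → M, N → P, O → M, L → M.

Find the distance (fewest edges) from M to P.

2

Distance 0: M.
Distance 1: N.
Distance 2: P — contains P.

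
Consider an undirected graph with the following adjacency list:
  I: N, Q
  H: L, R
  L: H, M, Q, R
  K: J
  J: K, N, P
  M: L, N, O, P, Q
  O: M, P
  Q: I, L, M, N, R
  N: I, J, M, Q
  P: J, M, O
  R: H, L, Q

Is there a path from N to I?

Explore from N.
Distance 1: reach I, J, M, Q.
Found I.

Yes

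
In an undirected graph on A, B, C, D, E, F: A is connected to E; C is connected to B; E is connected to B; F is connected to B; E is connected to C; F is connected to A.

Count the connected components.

2

From A: component {A, B, C, E, F}.
From D: component {D}.
That's 2 components.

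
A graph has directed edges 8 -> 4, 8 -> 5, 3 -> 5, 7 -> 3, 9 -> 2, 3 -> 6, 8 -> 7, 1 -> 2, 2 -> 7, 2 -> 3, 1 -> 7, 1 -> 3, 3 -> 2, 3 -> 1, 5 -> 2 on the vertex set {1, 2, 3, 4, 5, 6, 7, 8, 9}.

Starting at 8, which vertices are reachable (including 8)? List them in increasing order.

1, 2, 3, 4, 5, 6, 7, 8

Start at 8.
Its neighbours: 4, 5, 7.
Then their neighbours: 2, 3.
Then next layer: 1, 6.
Nothing further is reachable.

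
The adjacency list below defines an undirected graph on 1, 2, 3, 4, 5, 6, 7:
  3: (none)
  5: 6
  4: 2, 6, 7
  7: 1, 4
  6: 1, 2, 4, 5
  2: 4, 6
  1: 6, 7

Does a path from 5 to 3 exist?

No

Explore from 5.
Distance 1: reach 6.
Distance 2: reach 1, 2, 4.
Distance 3: reach 7.
The search is exhausted without reaching 3; it lies in a different component.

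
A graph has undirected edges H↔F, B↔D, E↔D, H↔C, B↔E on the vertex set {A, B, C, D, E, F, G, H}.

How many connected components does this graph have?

4

From A: component {A}.
From B: component {B, D, E}.
From C: component {C, F, H}.
From G: component {G}.
That's 4 components.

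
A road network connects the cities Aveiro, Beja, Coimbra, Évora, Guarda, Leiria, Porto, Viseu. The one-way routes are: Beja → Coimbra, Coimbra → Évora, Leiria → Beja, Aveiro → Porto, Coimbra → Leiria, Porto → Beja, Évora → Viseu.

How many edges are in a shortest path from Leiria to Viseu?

Distance 0: Leiria.
Distance 1: Beja.
Distance 2: Coimbra.
Distance 3: Évora.
Distance 4: Viseu — contains Viseu.

4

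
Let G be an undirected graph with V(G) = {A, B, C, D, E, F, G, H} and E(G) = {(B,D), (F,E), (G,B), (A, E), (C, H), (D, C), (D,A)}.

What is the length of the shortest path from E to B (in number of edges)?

3

Distance 0: E.
Distance 1: A, F.
Distance 2: D.
Distance 3: B, C — contains B.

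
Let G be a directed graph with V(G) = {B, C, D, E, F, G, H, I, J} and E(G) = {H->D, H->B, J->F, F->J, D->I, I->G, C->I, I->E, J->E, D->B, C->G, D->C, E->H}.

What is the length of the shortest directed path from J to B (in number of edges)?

Distance 0: J.
Distance 1: E, F.
Distance 2: H.
Distance 3: B, D — contains B.

3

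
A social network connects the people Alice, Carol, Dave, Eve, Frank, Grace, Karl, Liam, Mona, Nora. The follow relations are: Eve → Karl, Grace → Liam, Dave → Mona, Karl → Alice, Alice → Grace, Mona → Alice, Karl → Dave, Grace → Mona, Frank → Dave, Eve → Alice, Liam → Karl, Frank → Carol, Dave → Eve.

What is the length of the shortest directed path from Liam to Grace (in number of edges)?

3

Distance 0: Liam.
Distance 1: Karl.
Distance 2: Alice, Dave.
Distance 3: Eve, Grace, Mona — contains Grace.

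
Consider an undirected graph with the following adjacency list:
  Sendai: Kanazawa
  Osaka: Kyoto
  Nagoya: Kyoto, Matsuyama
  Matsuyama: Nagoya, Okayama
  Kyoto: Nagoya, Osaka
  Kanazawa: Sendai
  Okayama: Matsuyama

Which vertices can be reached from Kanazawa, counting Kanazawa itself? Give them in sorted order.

Start at Kanazawa.
Its neighbours: Sendai.
Nothing further is reachable.

Kanazawa, Sendai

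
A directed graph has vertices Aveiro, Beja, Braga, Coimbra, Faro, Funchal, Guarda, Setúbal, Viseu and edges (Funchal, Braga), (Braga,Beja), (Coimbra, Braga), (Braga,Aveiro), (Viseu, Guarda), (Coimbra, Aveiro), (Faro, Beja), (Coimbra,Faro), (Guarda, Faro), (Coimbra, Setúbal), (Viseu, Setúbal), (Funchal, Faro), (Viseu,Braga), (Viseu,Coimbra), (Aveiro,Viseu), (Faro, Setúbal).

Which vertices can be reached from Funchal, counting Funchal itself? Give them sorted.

Aveiro, Beja, Braga, Coimbra, Faro, Funchal, Guarda, Setúbal, Viseu

Start at Funchal.
Its neighbours: Braga, Faro.
Then their neighbours: Aveiro, Beja, Setúbal.
Then next layer: Viseu.
Then next layer: Coimbra, Guarda.
Every vertex is now reached.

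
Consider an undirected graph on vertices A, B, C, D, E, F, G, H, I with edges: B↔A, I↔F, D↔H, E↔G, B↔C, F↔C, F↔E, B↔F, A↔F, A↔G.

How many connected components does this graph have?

2

From A: component {A, B, C, E, F, G, I}.
From D: component {D, H}.
That's 2 components.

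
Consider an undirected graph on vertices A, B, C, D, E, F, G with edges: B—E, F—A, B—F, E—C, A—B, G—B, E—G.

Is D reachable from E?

Explore from E.
Distance 1: reach B, C, G.
Distance 2: reach A, F.
The search is exhausted without reaching D; it lies in a different component.

No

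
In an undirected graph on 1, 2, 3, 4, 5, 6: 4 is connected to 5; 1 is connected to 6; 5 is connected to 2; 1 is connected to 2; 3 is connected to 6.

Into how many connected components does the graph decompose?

1

From 1: component {1, 2, 3, 4, 5, 6}.
That's 1 component.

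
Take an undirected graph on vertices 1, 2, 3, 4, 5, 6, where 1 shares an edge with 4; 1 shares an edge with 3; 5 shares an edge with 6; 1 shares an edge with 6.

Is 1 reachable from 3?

Yes

Explore from 3.
Distance 1: reach 1.
Found 1.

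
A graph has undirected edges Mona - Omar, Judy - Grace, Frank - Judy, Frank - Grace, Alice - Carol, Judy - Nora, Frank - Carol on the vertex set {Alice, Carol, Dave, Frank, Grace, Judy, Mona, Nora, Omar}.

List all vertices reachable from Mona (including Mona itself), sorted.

Start at Mona.
Its neighbours: Omar.
Nothing further is reachable.

Mona, Omar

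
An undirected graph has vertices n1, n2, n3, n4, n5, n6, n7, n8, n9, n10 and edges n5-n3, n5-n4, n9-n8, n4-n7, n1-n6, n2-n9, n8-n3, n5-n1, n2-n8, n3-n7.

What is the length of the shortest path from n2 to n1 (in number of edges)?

Distance 0: n2.
Distance 1: n8, n9.
Distance 2: n3.
Distance 3: n5, n7.
Distance 4: n1, n4 — contains n1.

4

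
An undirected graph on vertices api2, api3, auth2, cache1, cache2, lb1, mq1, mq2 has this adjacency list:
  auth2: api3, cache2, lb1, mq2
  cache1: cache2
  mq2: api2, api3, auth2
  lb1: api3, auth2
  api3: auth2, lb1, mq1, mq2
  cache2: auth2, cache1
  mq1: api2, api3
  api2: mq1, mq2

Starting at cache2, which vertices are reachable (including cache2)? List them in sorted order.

Start at cache2.
Its neighbours: auth2, cache1.
Then their neighbours: api3, lb1, mq2.
Then next layer: api2, mq1.
Every vertex is now reached.

api2, api3, auth2, cache1, cache2, lb1, mq1, mq2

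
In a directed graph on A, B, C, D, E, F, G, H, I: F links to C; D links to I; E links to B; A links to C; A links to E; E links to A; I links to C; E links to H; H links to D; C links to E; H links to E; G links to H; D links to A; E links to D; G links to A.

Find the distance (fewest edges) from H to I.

Distance 0: H.
Distance 1: D, E.
Distance 2: A, B, I — contains I.

2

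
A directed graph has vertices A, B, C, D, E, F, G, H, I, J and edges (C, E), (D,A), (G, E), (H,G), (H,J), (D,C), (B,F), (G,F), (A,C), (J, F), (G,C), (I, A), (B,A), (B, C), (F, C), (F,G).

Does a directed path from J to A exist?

Explore from J.
Distance 1: reach F.
Distance 2: reach C, G.
Distance 3: reach E.
The search from J is exhausted; no directed path reaches A.

No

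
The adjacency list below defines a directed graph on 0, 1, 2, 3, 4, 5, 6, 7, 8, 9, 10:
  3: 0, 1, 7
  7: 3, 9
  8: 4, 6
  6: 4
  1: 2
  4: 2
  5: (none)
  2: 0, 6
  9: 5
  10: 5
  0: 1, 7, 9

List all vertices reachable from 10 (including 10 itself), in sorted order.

5, 10

Start at 10.
Its neighbours: 5.
Nothing further is reachable.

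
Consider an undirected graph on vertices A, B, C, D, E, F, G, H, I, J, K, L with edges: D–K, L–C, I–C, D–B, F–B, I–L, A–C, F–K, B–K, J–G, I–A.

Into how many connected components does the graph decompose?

From A: component {A, C, I, L}.
From B: component {B, D, F, K}.
From E: component {E}.
From G: component {G, J}.
From H: component {H}.
That's 5 components.

5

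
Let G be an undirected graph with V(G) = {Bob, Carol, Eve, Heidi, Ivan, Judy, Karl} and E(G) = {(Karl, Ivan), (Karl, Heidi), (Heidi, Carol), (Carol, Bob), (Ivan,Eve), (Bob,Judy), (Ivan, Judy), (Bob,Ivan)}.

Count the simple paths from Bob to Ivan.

Bob–Carol–Heidi–Karl–Ivan
Bob–Ivan
Bob–Judy–Ivan

3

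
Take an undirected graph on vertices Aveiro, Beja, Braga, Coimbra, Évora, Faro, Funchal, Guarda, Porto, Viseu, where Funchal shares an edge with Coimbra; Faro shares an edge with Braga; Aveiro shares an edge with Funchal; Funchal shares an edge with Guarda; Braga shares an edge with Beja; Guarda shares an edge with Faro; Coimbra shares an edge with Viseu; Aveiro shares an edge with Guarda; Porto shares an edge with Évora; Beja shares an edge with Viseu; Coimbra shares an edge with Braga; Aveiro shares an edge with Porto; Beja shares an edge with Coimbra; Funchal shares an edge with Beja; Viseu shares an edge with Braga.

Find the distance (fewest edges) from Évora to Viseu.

5

Distance 0: Évora.
Distance 1: Porto.
Distance 2: Aveiro.
Distance 3: Funchal, Guarda.
Distance 4: Beja, Coimbra, Faro.
Distance 5: Braga, Viseu — contains Viseu.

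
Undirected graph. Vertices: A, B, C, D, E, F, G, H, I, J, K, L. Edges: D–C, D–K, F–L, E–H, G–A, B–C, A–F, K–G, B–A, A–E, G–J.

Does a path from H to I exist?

Explore from H.
Distance 1: reach E.
Distance 2: reach A.
Distance 3: reach B, F, G.
Distance 4: reach C, J, K, L.
Distance 5: reach D.
The search is exhausted without reaching I; it lies in a different component.

No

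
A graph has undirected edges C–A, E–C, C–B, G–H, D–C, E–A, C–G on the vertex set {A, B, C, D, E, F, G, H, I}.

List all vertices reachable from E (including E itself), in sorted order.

Start at E.
Its neighbours: A, C.
Then their neighbours: B, D, G.
Then next layer: H.
Nothing further is reachable.

A, B, C, D, E, G, H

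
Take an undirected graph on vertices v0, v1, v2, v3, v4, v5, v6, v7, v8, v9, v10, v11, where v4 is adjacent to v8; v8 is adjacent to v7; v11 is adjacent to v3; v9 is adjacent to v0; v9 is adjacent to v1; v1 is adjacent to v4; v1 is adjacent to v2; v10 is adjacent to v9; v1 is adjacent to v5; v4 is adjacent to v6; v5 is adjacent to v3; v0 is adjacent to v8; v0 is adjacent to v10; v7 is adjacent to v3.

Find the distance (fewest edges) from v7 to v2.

4

Distance 0: v7.
Distance 1: v3, v8.
Distance 2: v0, v4, v5, v11.
Distance 3: v1, v6, v9, v10.
Distance 4: v2 — contains v2.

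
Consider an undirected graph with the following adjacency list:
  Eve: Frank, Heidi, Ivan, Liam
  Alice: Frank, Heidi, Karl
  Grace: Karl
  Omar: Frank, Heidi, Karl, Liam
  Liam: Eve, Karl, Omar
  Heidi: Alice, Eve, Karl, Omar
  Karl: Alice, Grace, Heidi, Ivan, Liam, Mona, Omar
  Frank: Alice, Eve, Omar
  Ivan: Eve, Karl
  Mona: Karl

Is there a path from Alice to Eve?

Yes

Explore from Alice.
Distance 1: reach Frank, Heidi, Karl.
Distance 2: reach Eve, Grace, Ivan, Liam, Mona, Omar.
Found Eve.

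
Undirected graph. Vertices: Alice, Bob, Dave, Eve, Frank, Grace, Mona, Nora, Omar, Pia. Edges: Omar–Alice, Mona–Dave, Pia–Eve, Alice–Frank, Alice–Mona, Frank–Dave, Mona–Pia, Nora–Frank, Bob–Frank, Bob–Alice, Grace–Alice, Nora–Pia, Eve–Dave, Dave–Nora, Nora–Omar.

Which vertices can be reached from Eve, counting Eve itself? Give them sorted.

Alice, Bob, Dave, Eve, Frank, Grace, Mona, Nora, Omar, Pia

Start at Eve.
Its neighbours: Dave, Pia.
Then their neighbours: Frank, Mona, Nora.
Then next layer: Alice, Bob, Omar.
Then next layer: Grace.
Every vertex is now reached.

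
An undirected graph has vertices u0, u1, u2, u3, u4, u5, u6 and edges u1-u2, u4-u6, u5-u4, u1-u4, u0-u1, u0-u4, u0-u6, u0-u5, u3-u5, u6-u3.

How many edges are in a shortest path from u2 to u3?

4

Distance 0: u2.
Distance 1: u1.
Distance 2: u0, u4.
Distance 3: u5, u6.
Distance 4: u3 — contains u3.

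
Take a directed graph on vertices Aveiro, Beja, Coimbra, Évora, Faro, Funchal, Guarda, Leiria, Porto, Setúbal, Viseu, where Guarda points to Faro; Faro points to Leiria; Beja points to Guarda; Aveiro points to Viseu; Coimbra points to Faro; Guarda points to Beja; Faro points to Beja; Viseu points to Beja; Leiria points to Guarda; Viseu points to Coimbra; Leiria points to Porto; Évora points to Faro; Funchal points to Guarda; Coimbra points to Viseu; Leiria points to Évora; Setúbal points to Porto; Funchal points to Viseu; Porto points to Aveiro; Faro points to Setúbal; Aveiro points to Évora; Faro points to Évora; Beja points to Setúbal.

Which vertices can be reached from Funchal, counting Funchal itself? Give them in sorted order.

Aveiro, Beja, Coimbra, Évora, Faro, Funchal, Guarda, Leiria, Porto, Setúbal, Viseu

Start at Funchal.
Its neighbours: Guarda, Viseu.
Then their neighbours: Beja, Coimbra, Faro.
Then next layer: Évora, Leiria, Setúbal.
Then next layer: Porto.
Then next layer: Aveiro.
Every vertex is now reached.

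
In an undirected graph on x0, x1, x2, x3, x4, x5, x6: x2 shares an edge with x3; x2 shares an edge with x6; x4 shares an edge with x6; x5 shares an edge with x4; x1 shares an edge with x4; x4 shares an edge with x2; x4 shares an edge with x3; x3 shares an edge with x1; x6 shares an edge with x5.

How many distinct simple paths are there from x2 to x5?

x2–x3–x1–x4–x5
x2–x3–x1–x4–x6–x5
x2–x3–x4–x5
x2–x3–x4–x6–x5
x2–x4–x5
x2–x4–x6–x5
x2–x6–x4–x5
x2–x6–x5

8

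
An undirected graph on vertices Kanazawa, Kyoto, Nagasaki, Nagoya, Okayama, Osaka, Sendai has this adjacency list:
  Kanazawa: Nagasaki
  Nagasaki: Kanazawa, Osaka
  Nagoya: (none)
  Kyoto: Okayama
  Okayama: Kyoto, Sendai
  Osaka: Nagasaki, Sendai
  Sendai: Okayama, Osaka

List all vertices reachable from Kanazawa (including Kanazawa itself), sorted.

Kanazawa, Kyoto, Nagasaki, Okayama, Osaka, Sendai

Start at Kanazawa.
Its neighbours: Nagasaki.
Then their neighbours: Osaka.
Then next layer: Sendai.
Then next layer: Okayama.
Then next layer: Kyoto.
Nothing further is reachable.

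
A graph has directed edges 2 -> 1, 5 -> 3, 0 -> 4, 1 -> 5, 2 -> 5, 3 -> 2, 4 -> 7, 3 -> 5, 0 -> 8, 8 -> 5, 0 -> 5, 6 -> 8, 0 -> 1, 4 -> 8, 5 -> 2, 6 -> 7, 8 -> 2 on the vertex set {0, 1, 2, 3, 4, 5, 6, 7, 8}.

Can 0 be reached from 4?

No

Explore from 4.
Distance 1: reach 7, 8.
Distance 2: reach 2, 5.
Distance 3: reach 1, 3.
The search from 4 is exhausted; no directed path reaches 0.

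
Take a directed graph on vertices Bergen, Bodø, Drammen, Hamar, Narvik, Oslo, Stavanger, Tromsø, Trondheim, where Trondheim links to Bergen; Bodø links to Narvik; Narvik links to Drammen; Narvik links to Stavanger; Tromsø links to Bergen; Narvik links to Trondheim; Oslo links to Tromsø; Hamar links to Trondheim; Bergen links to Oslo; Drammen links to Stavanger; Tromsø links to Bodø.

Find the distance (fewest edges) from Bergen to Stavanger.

5

Distance 0: Bergen.
Distance 1: Oslo.
Distance 2: Tromsø.
Distance 3: Bodø.
Distance 4: Narvik.
Distance 5: Drammen, Stavanger, Trondheim — contains Stavanger.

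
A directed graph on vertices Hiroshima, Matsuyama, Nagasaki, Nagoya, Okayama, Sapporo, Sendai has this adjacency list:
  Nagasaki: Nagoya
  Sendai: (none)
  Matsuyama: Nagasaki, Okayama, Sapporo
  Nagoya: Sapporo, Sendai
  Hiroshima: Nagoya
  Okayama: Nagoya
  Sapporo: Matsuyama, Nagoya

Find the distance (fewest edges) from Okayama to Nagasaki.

4

Distance 0: Okayama.
Distance 1: Nagoya.
Distance 2: Sapporo, Sendai.
Distance 3: Matsuyama.
Distance 4: Nagasaki — contains Nagasaki.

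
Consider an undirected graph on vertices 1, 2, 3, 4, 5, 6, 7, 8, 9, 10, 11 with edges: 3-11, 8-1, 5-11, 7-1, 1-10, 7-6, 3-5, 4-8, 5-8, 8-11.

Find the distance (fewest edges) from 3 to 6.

5

Distance 0: 3.
Distance 1: 5, 11.
Distance 2: 8.
Distance 3: 1, 4.
Distance 4: 7, 10.
Distance 5: 6 — contains 6.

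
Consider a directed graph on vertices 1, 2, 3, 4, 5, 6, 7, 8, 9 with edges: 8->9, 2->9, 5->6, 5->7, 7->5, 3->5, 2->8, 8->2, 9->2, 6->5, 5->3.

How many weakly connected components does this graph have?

4

From 1: component {1}.
From 2: component {2, 8, 9}.
From 3: component {3, 5, 6, 7}.
From 4: component {4}.
That's 4 components.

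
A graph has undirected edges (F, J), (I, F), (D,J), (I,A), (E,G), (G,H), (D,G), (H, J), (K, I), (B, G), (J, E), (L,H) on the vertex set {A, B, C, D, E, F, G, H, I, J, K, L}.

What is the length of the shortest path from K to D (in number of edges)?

Distance 0: K.
Distance 1: I.
Distance 2: A, F.
Distance 3: J.
Distance 4: D, E, H — contains D.

4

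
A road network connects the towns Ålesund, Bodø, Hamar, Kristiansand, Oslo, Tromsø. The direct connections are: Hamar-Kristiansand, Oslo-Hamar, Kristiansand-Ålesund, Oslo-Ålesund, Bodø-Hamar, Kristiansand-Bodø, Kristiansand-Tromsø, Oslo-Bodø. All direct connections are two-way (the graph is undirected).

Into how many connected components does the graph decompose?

From Ålesund: component {Ålesund, Bodø, Hamar, Kristiansand, Oslo, Tromsø}.
That's 1 component.

1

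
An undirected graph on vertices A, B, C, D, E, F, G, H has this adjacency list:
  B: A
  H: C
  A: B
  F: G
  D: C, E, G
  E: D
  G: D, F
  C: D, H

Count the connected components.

From A: component {A, B}.
From C: component {C, D, E, F, G, H}.
That's 2 components.

2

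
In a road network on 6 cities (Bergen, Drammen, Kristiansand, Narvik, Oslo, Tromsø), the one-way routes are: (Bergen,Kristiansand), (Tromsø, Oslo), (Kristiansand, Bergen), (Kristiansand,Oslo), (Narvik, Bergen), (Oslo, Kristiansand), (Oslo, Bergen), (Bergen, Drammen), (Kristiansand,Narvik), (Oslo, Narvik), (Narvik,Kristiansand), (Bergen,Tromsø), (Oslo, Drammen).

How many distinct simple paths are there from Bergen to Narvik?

4

Bergen→Kristiansand→Narvik
Bergen→Kristiansand→Oslo→Narvik
Bergen→Tromsø→Oslo→Kristiansand→Narvik
Bergen→Tromsø→Oslo→Narvik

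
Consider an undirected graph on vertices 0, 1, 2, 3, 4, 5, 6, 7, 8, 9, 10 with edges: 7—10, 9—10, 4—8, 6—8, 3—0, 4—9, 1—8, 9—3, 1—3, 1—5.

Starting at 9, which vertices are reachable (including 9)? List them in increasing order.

0, 1, 3, 4, 5, 6, 7, 8, 9, 10

Start at 9.
Its neighbours: 3, 4, 10.
Then their neighbours: 0, 1, 7, 8.
Then next layer: 5, 6.
Nothing further is reachable.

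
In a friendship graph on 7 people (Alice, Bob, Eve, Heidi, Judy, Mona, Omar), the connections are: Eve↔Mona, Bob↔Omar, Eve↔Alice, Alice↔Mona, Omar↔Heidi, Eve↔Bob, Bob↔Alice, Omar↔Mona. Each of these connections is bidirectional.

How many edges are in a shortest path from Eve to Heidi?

3

Distance 0: Eve.
Distance 1: Alice, Bob, Mona.
Distance 2: Omar.
Distance 3: Heidi — contains Heidi.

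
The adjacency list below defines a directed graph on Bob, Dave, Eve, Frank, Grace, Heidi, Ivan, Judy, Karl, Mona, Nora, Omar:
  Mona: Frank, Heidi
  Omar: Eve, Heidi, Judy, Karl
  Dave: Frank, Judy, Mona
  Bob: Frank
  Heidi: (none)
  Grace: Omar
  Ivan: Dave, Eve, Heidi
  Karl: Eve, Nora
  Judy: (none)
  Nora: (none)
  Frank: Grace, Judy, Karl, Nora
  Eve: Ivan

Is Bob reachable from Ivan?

Explore from Ivan.
Distance 1: reach Dave, Eve, Heidi.
Distance 2: reach Frank, Judy, Mona.
Distance 3: reach Grace, Karl, Nora.
Distance 4: reach Omar.
The search from Ivan is exhausted; no directed path reaches Bob.

No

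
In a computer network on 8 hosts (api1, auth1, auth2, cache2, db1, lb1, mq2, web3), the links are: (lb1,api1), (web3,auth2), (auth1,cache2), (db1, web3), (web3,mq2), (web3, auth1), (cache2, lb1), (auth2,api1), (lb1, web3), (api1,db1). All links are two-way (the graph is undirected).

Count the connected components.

1

From api1: component {api1, auth1, auth2, cache2, db1, lb1, mq2, web3}.
That's 1 component.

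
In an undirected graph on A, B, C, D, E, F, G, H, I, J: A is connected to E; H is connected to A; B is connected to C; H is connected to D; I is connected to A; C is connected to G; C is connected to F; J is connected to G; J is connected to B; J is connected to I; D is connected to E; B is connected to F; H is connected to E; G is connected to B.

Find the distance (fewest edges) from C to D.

Distance 0: C.
Distance 1: B, F, G.
Distance 2: J.
Distance 3: I.
Distance 4: A.
Distance 5: E, H.
Distance 6: D — contains D.

6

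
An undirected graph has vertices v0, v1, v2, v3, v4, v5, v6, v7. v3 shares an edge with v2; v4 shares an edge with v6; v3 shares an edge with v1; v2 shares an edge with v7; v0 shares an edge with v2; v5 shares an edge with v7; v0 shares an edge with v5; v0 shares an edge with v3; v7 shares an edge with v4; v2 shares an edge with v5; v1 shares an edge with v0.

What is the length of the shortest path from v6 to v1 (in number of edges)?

Distance 0: v6.
Distance 1: v4.
Distance 2: v7.
Distance 3: v2, v5.
Distance 4: v0, v3.
Distance 5: v1 — contains v1.

5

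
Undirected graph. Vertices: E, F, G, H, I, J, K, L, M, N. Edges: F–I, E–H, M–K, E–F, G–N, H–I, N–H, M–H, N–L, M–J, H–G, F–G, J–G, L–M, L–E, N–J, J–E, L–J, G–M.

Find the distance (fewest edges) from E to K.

3

Distance 0: E.
Distance 1: F, H, J, L.
Distance 2: G, I, M, N.
Distance 3: K — contains K.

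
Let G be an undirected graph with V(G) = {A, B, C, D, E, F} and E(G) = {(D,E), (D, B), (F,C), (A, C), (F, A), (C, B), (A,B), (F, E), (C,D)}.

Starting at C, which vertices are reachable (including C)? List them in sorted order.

A, B, C, D, E, F

Start at C.
Its neighbours: A, B, D, F.
Then their neighbours: E.
Every vertex is now reached.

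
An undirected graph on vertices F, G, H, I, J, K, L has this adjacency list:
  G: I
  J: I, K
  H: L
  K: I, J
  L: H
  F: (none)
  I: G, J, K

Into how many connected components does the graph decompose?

3

From F: component {F}.
From G: component {G, I, J, K}.
From H: component {H, L}.
That's 3 components.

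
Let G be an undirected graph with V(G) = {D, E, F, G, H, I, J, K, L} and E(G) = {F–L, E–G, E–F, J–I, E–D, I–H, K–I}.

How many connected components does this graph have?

2

From D: component {D, E, F, G, L}.
From H: component {H, I, J, K}.
That's 2 components.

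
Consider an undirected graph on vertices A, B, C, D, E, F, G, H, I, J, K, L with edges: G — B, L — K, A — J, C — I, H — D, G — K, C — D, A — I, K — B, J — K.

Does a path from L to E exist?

No

Explore from L.
Distance 1: reach K.
Distance 2: reach B, G, J.
Distance 3: reach A.
Distance 4: reach I.
Distance 5: reach C.
Distance 6: reach D.
Distance 7: reach H.
The search is exhausted without reaching E; it lies in a different component.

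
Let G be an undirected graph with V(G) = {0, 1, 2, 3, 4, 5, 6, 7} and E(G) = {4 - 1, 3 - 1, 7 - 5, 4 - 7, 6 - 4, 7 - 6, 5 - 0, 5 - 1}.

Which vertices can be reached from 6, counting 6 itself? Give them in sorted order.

0, 1, 3, 4, 5, 6, 7

Start at 6.
Its neighbours: 4, 7.
Then their neighbours: 1, 5.
Then next layer: 0, 3.
Nothing further is reachable.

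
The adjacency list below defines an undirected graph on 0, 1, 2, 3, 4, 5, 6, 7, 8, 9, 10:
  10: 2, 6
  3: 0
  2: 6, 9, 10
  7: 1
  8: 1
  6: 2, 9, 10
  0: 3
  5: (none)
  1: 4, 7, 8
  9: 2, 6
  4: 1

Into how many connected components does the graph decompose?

4

From 0: component {0, 3}.
From 1: component {1, 4, 7, 8}.
From 2: component {2, 6, 9, 10}.
From 5: component {5}.
That's 4 components.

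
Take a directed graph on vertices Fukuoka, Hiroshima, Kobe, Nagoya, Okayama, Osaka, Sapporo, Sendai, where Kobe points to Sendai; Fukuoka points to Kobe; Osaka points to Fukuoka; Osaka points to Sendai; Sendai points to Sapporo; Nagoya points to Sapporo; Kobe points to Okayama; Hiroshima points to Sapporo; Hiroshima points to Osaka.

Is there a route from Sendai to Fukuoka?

No

Explore from Sendai.
Distance 1: reach Sapporo.
The search from Sendai is exhausted; no directed path reaches Fukuoka.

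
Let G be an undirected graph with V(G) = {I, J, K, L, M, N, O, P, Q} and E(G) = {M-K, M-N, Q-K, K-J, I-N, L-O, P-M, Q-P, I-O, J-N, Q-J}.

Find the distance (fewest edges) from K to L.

5

Distance 0: K.
Distance 1: J, M, Q.
Distance 2: N, P.
Distance 3: I.
Distance 4: O.
Distance 5: L — contains L.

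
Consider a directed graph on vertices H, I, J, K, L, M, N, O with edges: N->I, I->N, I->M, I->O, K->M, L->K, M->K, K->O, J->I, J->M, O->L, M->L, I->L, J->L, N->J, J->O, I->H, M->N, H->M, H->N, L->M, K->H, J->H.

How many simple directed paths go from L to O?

L→K→H→M→N→I→O
L→K→H→M→N→J→I→O
L→K→H→M→N→J→O
L→K→H→N→I→O
L→K→H→N→J→I→O
L→K→H→N→J→O
L→K→M→N→I→O
L→K→M→N→J→I→O
... and 9 more.

17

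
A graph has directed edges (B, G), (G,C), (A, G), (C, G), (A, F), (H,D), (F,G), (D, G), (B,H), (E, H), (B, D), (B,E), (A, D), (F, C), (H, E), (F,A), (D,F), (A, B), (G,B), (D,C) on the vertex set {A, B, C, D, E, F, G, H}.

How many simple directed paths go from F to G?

F→A→B→D→C→G
F→A→B→D→G
F→A→B→E→H→D→C→G
F→A→B→E→H→D→G
F→A→B→G
F→A→B→H→D→C→G
F→A→B→H→D→G
F→A→D→C→G
F→A→D→G
F→A→G
F→C→G
F→G

12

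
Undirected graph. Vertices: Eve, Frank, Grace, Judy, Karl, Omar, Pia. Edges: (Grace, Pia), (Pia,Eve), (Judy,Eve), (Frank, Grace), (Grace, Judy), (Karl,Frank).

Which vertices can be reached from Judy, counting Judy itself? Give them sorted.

Start at Judy.
Its neighbours: Eve, Grace.
Then their neighbours: Frank, Pia.
Then next layer: Karl.
Nothing further is reachable.

Eve, Frank, Grace, Judy, Karl, Pia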